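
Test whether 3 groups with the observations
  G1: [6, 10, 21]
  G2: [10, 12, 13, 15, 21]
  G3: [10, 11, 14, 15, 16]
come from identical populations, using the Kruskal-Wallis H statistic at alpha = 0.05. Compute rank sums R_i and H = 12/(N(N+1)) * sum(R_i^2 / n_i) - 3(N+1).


Step 1: Combine all N = 13 observations and assign midranks.
sorted (value, group, rank): (6,G1,1), (10,G1,3), (10,G2,3), (10,G3,3), (11,G3,5), (12,G2,6), (13,G2,7), (14,G3,8), (15,G2,9.5), (15,G3,9.5), (16,G3,11), (21,G1,12.5), (21,G2,12.5)
Step 2: Sum ranks within each group.
R_1 = 16.5 (n_1 = 3)
R_2 = 38 (n_2 = 5)
R_3 = 36.5 (n_3 = 5)
Step 3: H = 12/(N(N+1)) * sum(R_i^2/n_i) - 3(N+1)
     = 12/(13*14) * (16.5^2/3 + 38^2/5 + 36.5^2/5) - 3*14
     = 0.065934 * 646 - 42
     = 0.593407.
Step 4: Ties present; correction factor C = 1 - 36/(13^3 - 13) = 0.983516. Corrected H = 0.593407 / 0.983516 = 0.603352.
Step 5: Under H0, H ~ chi^2(2); p-value = 0.739578.
Step 6: alpha = 0.05. fail to reject H0.

H = 0.6034, df = 2, p = 0.739578, fail to reject H0.


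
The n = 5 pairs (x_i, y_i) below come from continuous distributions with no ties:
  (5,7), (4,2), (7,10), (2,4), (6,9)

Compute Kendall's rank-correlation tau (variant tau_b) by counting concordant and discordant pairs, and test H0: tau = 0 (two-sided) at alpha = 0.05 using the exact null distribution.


Step 1: Enumerate the 10 unordered pairs (i,j) with i<j and classify each by sign(x_j-x_i) * sign(y_j-y_i).
  (1,2):dx=-1,dy=-5->C; (1,3):dx=+2,dy=+3->C; (1,4):dx=-3,dy=-3->C; (1,5):dx=+1,dy=+2->C
  (2,3):dx=+3,dy=+8->C; (2,4):dx=-2,dy=+2->D; (2,5):dx=+2,dy=+7->C; (3,4):dx=-5,dy=-6->C
  (3,5):dx=-1,dy=-1->C; (4,5):dx=+4,dy=+5->C
Step 2: C = 9, D = 1, total pairs = 10.
Step 3: tau = (C - D)/(n(n-1)/2) = (9 - 1)/10 = 0.800000.
Step 4: Exact two-sided p-value (enumerate n! = 120 permutations of y under H0): p = 0.083333.
Step 5: alpha = 0.05. fail to reject H0.

tau_b = 0.8000 (C=9, D=1), p = 0.083333, fail to reject H0.


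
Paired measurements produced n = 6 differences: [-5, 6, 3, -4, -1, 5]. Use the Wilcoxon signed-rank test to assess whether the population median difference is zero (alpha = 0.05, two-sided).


Step 1: Drop any zero differences (none here) and take |d_i|.
|d| = [5, 6, 3, 4, 1, 5]
Step 2: Midrank |d_i| (ties get averaged ranks).
ranks: |5|->4.5, |6|->6, |3|->2, |4|->3, |1|->1, |5|->4.5
Step 3: Attach original signs; sum ranks with positive sign and with negative sign.
W+ = 6 + 2 + 4.5 = 12.5
W- = 4.5 + 3 + 1 = 8.5
(Check: W+ + W- = 21 should equal n(n+1)/2 = 21.)
Step 4: Test statistic W = min(W+, W-) = 8.5.
Step 5: Ties in |d|, so use the tie-corrected normal approximation.
        E[W] = n(n+1)/4 = 6*7/4 = 10.5.
        Tie groups: |d|=5 (t=2); sum(t^3 - t) = 6.
        Var[W] = n(n+1)(2n+1)/24 - sum(t^3-t)/48 = 546/24 - 6/48 = 22.625.
        z = (W - E[W]) / sqrt(Var[W]) = (8.5 - 10.5) / 4.7566 = -0.4205.
        Two-sided p = 2*Phi(z) = 0.674142.
Step 6: alpha = 0.05. fail to reject H0.

W+ = 12.5, W- = 8.5, W = min = 8.5, p = 0.674142, fail to reject H0.


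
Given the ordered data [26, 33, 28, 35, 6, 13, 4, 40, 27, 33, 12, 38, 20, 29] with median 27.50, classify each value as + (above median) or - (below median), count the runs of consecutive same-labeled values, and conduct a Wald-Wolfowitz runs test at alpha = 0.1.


Step 1: Compute median = 27.50; label A = above, B = below.
Labels in order: BAAABBBABABABA  (n_A = 7, n_B = 7)
Step 2: Count runs R = 10.
Step 3: Under H0 (random ordering), E[R] = 2*n_A*n_B/(n_A+n_B) + 1 = 2*7*7/14 + 1 = 8.0000.
        Var[R] = 2*n_A*n_B*(2*n_A*n_B - n_A - n_B) / ((n_A+n_B)^2 * (n_A+n_B-1)) = 8232/2548 = 3.2308.
        SD[R] = 1.7974.
Step 4: Continuity-corrected z = (R - 0.5 - E[R]) / SD[R] = (10 - 0.5 - 8.0000) / 1.7974 = 0.8345.
Step 5: Two-sided p-value via normal approximation = 2*(1 - Phi(|z|)) = 0.403986.
Step 6: alpha = 0.1. fail to reject H0.

R = 10, z = 0.8345, p = 0.403986, fail to reject H0.


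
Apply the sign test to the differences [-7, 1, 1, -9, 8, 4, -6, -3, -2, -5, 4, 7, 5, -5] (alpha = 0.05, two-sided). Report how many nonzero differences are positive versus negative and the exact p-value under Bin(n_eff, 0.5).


Step 1: Discard zero differences. Original n = 14; n_eff = number of nonzero differences = 14.
Nonzero differences (with sign): -7, +1, +1, -9, +8, +4, -6, -3, -2, -5, +4, +7, +5, -5
Step 2: Count signs: positive = 7, negative = 7.
Step 3: Under H0: P(positive) = 0.5, so the number of positives S ~ Bin(14, 0.5).
Step 4: Two-sided exact p-value = sum of Bin(14,0.5) probabilities at or below the observed probability = 1.000000.
Step 5: alpha = 0.05. fail to reject H0.

n_eff = 14, pos = 7, neg = 7, p = 1.000000, fail to reject H0.


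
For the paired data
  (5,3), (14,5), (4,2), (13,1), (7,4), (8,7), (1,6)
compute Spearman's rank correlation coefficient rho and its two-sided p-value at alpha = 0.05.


Step 1: Rank x and y separately (midranks; no ties here).
rank(x): 5->3, 14->7, 4->2, 13->6, 7->4, 8->5, 1->1
rank(y): 3->3, 5->5, 2->2, 1->1, 4->4, 7->7, 6->6
Step 2: d_i = R_x(i) - R_y(i); compute d_i^2.
  (3-3)^2=0, (7-5)^2=4, (2-2)^2=0, (6-1)^2=25, (4-4)^2=0, (5-7)^2=4, (1-6)^2=25
sum(d^2) = 58.
Step 3: rho = 1 - 6*58 / (7*(7^2 - 1)) = 1 - 348/336 = -0.035714.
Step 4: Under H0, t = rho * sqrt((n-2)/(1-rho^2)) = -0.0799 ~ t(5).
Step 5: Two-sided p-value from the t-distribution with 5 df = 0.939408.
Step 6: alpha = 0.05. fail to reject H0.

rho = -0.0357, p = 0.939408, fail to reject H0 at alpha = 0.05.


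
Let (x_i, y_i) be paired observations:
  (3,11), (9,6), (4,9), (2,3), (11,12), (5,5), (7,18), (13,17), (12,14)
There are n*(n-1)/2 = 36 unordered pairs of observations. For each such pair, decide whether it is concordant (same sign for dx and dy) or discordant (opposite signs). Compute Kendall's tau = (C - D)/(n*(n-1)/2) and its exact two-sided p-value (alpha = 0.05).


Step 1: Enumerate the 36 unordered pairs (i,j) with i<j and classify each by sign(x_j-x_i) * sign(y_j-y_i).
  (1,2):dx=+6,dy=-5->D; (1,3):dx=+1,dy=-2->D; (1,4):dx=-1,dy=-8->C; (1,5):dx=+8,dy=+1->C
  (1,6):dx=+2,dy=-6->D; (1,7):dx=+4,dy=+7->C; (1,8):dx=+10,dy=+6->C; (1,9):dx=+9,dy=+3->C
  (2,3):dx=-5,dy=+3->D; (2,4):dx=-7,dy=-3->C; (2,5):dx=+2,dy=+6->C; (2,6):dx=-4,dy=-1->C
  (2,7):dx=-2,dy=+12->D; (2,8):dx=+4,dy=+11->C; (2,9):dx=+3,dy=+8->C; (3,4):dx=-2,dy=-6->C
  (3,5):dx=+7,dy=+3->C; (3,6):dx=+1,dy=-4->D; (3,7):dx=+3,dy=+9->C; (3,8):dx=+9,dy=+8->C
  (3,9):dx=+8,dy=+5->C; (4,5):dx=+9,dy=+9->C; (4,6):dx=+3,dy=+2->C; (4,7):dx=+5,dy=+15->C
  (4,8):dx=+11,dy=+14->C; (4,9):dx=+10,dy=+11->C; (5,6):dx=-6,dy=-7->C; (5,7):dx=-4,dy=+6->D
  (5,8):dx=+2,dy=+5->C; (5,9):dx=+1,dy=+2->C; (6,7):dx=+2,dy=+13->C; (6,8):dx=+8,dy=+12->C
  (6,9):dx=+7,dy=+9->C; (7,8):dx=+6,dy=-1->D; (7,9):dx=+5,dy=-4->D; (8,9):dx=-1,dy=-3->C
Step 2: C = 27, D = 9, total pairs = 36.
Step 3: tau = (C - D)/(n(n-1)/2) = (27 - 9)/36 = 0.500000.
Step 4: Exact two-sided p-value (enumerate n! = 362880 permutations of y under H0): p = 0.075176.
Step 5: alpha = 0.05. fail to reject H0.

tau_b = 0.5000 (C=27, D=9), p = 0.075176, fail to reject H0.


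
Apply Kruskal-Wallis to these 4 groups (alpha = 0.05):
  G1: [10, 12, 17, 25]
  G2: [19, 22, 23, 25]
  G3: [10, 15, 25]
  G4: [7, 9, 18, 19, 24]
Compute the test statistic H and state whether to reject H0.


Step 1: Combine all N = 16 observations and assign midranks.
sorted (value, group, rank): (7,G4,1), (9,G4,2), (10,G1,3.5), (10,G3,3.5), (12,G1,5), (15,G3,6), (17,G1,7), (18,G4,8), (19,G2,9.5), (19,G4,9.5), (22,G2,11), (23,G2,12), (24,G4,13), (25,G1,15), (25,G2,15), (25,G3,15)
Step 2: Sum ranks within each group.
R_1 = 30.5 (n_1 = 4)
R_2 = 47.5 (n_2 = 4)
R_3 = 24.5 (n_3 = 3)
R_4 = 33.5 (n_4 = 5)
Step 3: H = 12/(N(N+1)) * sum(R_i^2/n_i) - 3(N+1)
     = 12/(16*17) * (30.5^2/4 + 47.5^2/4 + 24.5^2/3 + 33.5^2/5) - 3*17
     = 0.044118 * 1221.16 - 51
     = 2.874632.
Step 4: Ties present; correction factor C = 1 - 36/(16^3 - 16) = 0.991176. Corrected H = 2.874632 / 0.991176 = 2.900223.
Step 5: Under H0, H ~ chi^2(3); p-value = 0.407266.
Step 6: alpha = 0.05. fail to reject H0.

H = 2.9002, df = 3, p = 0.407266, fail to reject H0.


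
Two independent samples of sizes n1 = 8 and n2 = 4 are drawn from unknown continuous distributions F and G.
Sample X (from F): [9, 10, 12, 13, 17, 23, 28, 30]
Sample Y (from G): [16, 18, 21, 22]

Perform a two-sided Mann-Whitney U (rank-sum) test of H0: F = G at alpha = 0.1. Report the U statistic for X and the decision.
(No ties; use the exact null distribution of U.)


Step 1: Combine and sort all 12 observations; assign midranks.
sorted (value, group): (9,X), (10,X), (12,X), (13,X), (16,Y), (17,X), (18,Y), (21,Y), (22,Y), (23,X), (28,X), (30,X)
ranks: 9->1, 10->2, 12->3, 13->4, 16->5, 17->6, 18->7, 21->8, 22->9, 23->10, 28->11, 30->12
Step 2: Rank sum for X: R1 = 1 + 2 + 3 + 4 + 6 + 10 + 11 + 12 = 49.
Step 3: U_X = R1 - n1(n1+1)/2 = 49 - 8*9/2 = 49 - 36 = 13.
       U_Y = n1*n2 - U_X = 32 - 13 = 19.
Step 4: No ties, so the exact null distribution of U (based on enumerating the C(12,8) = 495 equally likely rank assignments) gives the two-sided p-value.
Step 5: p-value = 0.682828; compare to alpha = 0.1. fail to reject H0.

U_X = 13, p = 0.682828, fail to reject H0 at alpha = 0.1.


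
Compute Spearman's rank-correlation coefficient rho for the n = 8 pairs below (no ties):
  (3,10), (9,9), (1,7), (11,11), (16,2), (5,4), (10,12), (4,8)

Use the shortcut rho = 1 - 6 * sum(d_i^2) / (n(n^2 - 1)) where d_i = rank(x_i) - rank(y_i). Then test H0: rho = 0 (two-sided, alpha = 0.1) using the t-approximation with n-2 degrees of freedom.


Step 1: Rank x and y separately (midranks; no ties here).
rank(x): 3->2, 9->5, 1->1, 11->7, 16->8, 5->4, 10->6, 4->3
rank(y): 10->6, 9->5, 7->3, 11->7, 2->1, 4->2, 12->8, 8->4
Step 2: d_i = R_x(i) - R_y(i); compute d_i^2.
  (2-6)^2=16, (5-5)^2=0, (1-3)^2=4, (7-7)^2=0, (8-1)^2=49, (4-2)^2=4, (6-8)^2=4, (3-4)^2=1
sum(d^2) = 78.
Step 3: rho = 1 - 6*78 / (8*(8^2 - 1)) = 1 - 468/504 = 0.071429.
Step 4: Under H0, t = rho * sqrt((n-2)/(1-rho^2)) = 0.1754 ~ t(6).
Step 5: Two-sided p-value from the t-distribution with 6 df = 0.866526.
Step 6: alpha = 0.1. fail to reject H0.

rho = 0.0714, p = 0.866526, fail to reject H0 at alpha = 0.1.


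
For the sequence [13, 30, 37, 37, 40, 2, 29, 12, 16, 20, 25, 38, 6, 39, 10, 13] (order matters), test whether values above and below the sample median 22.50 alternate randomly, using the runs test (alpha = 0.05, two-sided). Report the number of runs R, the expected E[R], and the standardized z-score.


Step 1: Compute median = 22.50; label A = above, B = below.
Labels in order: BAAAABABBBAABABB  (n_A = 8, n_B = 8)
Step 2: Count runs R = 9.
Step 3: Under H0 (random ordering), E[R] = 2*n_A*n_B/(n_A+n_B) + 1 = 2*8*8/16 + 1 = 9.0000.
        Var[R] = 2*n_A*n_B*(2*n_A*n_B - n_A - n_B) / ((n_A+n_B)^2 * (n_A+n_B-1)) = 14336/3840 = 3.7333.
        SD[R] = 1.9322.
Step 4: R = E[R], so z = 0 with no continuity correction.
Step 5: Two-sided p-value via normal approximation = 2*(1 - Phi(|z|)) = 1.000000.
Step 6: alpha = 0.05. fail to reject H0.

R = 9, z = 0.0000, p = 1.000000, fail to reject H0.


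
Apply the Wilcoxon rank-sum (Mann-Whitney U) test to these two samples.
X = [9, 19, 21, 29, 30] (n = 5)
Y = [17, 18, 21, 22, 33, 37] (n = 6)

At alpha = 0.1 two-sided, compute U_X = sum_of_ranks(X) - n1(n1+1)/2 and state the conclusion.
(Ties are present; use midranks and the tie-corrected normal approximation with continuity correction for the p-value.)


Step 1: Combine and sort all 11 observations; assign midranks.
sorted (value, group): (9,X), (17,Y), (18,Y), (19,X), (21,X), (21,Y), (22,Y), (29,X), (30,X), (33,Y), (37,Y)
ranks: 9->1, 17->2, 18->3, 19->4, 21->5.5, 21->5.5, 22->7, 29->8, 30->9, 33->10, 37->11
Step 2: Rank sum for X: R1 = 1 + 4 + 5.5 + 8 + 9 = 27.5.
Step 3: U_X = R1 - n1(n1+1)/2 = 27.5 - 5*6/2 = 27.5 - 15 = 12.5.
       U_Y = n1*n2 - U_X = 30 - 12.5 = 17.5.
Step 4: Ties are present, so use the tie-corrected normal approximation (with continuity correction) for the p-value.
Step 5: p-value = 0.714379; compare to alpha = 0.1. fail to reject H0.

U_X = 12.5, p = 0.714379, fail to reject H0 at alpha = 0.1.


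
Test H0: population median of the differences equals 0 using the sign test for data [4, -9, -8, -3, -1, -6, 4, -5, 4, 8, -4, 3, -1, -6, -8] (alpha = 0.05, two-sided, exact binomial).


Step 1: Discard zero differences. Original n = 15; n_eff = number of nonzero differences = 15.
Nonzero differences (with sign): +4, -9, -8, -3, -1, -6, +4, -5, +4, +8, -4, +3, -1, -6, -8
Step 2: Count signs: positive = 5, negative = 10.
Step 3: Under H0: P(positive) = 0.5, so the number of positives S ~ Bin(15, 0.5).
Step 4: Two-sided exact p-value = sum of Bin(15,0.5) probabilities at or below the observed probability = 0.301758.
Step 5: alpha = 0.05. fail to reject H0.

n_eff = 15, pos = 5, neg = 10, p = 0.301758, fail to reject H0.


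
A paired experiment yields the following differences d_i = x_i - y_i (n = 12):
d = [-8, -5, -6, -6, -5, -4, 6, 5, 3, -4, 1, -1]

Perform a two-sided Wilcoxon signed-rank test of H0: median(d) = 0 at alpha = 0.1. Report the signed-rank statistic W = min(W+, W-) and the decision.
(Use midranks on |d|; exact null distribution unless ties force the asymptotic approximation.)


Step 1: Drop any zero differences (none here) and take |d_i|.
|d| = [8, 5, 6, 6, 5, 4, 6, 5, 3, 4, 1, 1]
Step 2: Midrank |d_i| (ties get averaged ranks).
ranks: |8|->12, |5|->7, |6|->10, |6|->10, |5|->7, |4|->4.5, |6|->10, |5|->7, |3|->3, |4|->4.5, |1|->1.5, |1|->1.5
Step 3: Attach original signs; sum ranks with positive sign and with negative sign.
W+ = 10 + 7 + 3 + 1.5 = 21.5
W- = 12 + 7 + 10 + 10 + 7 + 4.5 + 4.5 + 1.5 = 56.5
(Check: W+ + W- = 78 should equal n(n+1)/2 = 78.)
Step 4: Test statistic W = min(W+, W-) = 21.5.
Step 5: Ties in |d|, so use the tie-corrected normal approximation.
        E[W] = n(n+1)/4 = 12*13/4 = 39.
        Tie groups: |d|=1 (t=2), |d|=4 (t=2), |d|=5 (t=3), |d|=6 (t=3); sum(t^3 - t) = 60.
        Var[W] = n(n+1)(2n+1)/24 - sum(t^3-t)/48 = 3900/24 - 60/48 = 161.25.
        z = (W - E[W]) / sqrt(Var[W]) = (21.5 - 39) / 12.6984 = -1.3781.
        Two-sided p = 2*Phi(z) = 0.168165.
Step 6: alpha = 0.1. fail to reject H0.

W+ = 21.5, W- = 56.5, W = min = 21.5, p = 0.168165, fail to reject H0.


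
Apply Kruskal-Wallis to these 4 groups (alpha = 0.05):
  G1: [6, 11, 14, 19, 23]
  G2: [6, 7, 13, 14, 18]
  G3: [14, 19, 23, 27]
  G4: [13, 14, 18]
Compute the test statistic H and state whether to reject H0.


Step 1: Combine all N = 17 observations and assign midranks.
sorted (value, group, rank): (6,G1,1.5), (6,G2,1.5), (7,G2,3), (11,G1,4), (13,G2,5.5), (13,G4,5.5), (14,G1,8.5), (14,G2,8.5), (14,G3,8.5), (14,G4,8.5), (18,G2,11.5), (18,G4,11.5), (19,G1,13.5), (19,G3,13.5), (23,G1,15.5), (23,G3,15.5), (27,G3,17)
Step 2: Sum ranks within each group.
R_1 = 43 (n_1 = 5)
R_2 = 30 (n_2 = 5)
R_3 = 54.5 (n_3 = 4)
R_4 = 25.5 (n_4 = 3)
Step 3: H = 12/(N(N+1)) * sum(R_i^2/n_i) - 3(N+1)
     = 12/(17*18) * (43^2/5 + 30^2/5 + 54.5^2/4 + 25.5^2/3) - 3*18
     = 0.039216 * 1509.11 - 54
     = 5.180882.
Step 4: Ties present; correction factor C = 1 - 90/(17^3 - 17) = 0.981618. Corrected H = 5.180882 / 0.981618 = 5.277903.
Step 5: Under H0, H ~ chi^2(3); p-value = 0.152543.
Step 6: alpha = 0.05. fail to reject H0.

H = 5.2779, df = 3, p = 0.152543, fail to reject H0.


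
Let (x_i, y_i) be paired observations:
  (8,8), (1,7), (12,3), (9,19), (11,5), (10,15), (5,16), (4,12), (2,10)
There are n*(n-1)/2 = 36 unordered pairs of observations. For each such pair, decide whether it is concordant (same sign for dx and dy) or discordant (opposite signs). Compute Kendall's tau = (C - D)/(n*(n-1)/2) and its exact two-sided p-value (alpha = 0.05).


Step 1: Enumerate the 36 unordered pairs (i,j) with i<j and classify each by sign(x_j-x_i) * sign(y_j-y_i).
  (1,2):dx=-7,dy=-1->C; (1,3):dx=+4,dy=-5->D; (1,4):dx=+1,dy=+11->C; (1,5):dx=+3,dy=-3->D
  (1,6):dx=+2,dy=+7->C; (1,7):dx=-3,dy=+8->D; (1,8):dx=-4,dy=+4->D; (1,9):dx=-6,dy=+2->D
  (2,3):dx=+11,dy=-4->D; (2,4):dx=+8,dy=+12->C; (2,5):dx=+10,dy=-2->D; (2,6):dx=+9,dy=+8->C
  (2,7):dx=+4,dy=+9->C; (2,8):dx=+3,dy=+5->C; (2,9):dx=+1,dy=+3->C; (3,4):dx=-3,dy=+16->D
  (3,5):dx=-1,dy=+2->D; (3,6):dx=-2,dy=+12->D; (3,7):dx=-7,dy=+13->D; (3,8):dx=-8,dy=+9->D
  (3,9):dx=-10,dy=+7->D; (4,5):dx=+2,dy=-14->D; (4,6):dx=+1,dy=-4->D; (4,7):dx=-4,dy=-3->C
  (4,8):dx=-5,dy=-7->C; (4,9):dx=-7,dy=-9->C; (5,6):dx=-1,dy=+10->D; (5,7):dx=-6,dy=+11->D
  (5,8):dx=-7,dy=+7->D; (5,9):dx=-9,dy=+5->D; (6,7):dx=-5,dy=+1->D; (6,8):dx=-6,dy=-3->C
  (6,9):dx=-8,dy=-5->C; (7,8):dx=-1,dy=-4->C; (7,9):dx=-3,dy=-6->C; (8,9):dx=-2,dy=-2->C
Step 2: C = 16, D = 20, total pairs = 36.
Step 3: tau = (C - D)/(n(n-1)/2) = (16 - 20)/36 = -0.111111.
Step 4: Exact two-sided p-value (enumerate n! = 362880 permutations of y under H0): p = 0.761414.
Step 5: alpha = 0.05. fail to reject H0.

tau_b = -0.1111 (C=16, D=20), p = 0.761414, fail to reject H0.


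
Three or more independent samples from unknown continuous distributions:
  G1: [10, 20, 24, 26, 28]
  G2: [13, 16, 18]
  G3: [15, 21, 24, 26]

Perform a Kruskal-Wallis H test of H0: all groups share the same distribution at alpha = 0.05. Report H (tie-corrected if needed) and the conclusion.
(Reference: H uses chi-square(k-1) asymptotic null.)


Step 1: Combine all N = 12 observations and assign midranks.
sorted (value, group, rank): (10,G1,1), (13,G2,2), (15,G3,3), (16,G2,4), (18,G2,5), (20,G1,6), (21,G3,7), (24,G1,8.5), (24,G3,8.5), (26,G1,10.5), (26,G3,10.5), (28,G1,12)
Step 2: Sum ranks within each group.
R_1 = 38 (n_1 = 5)
R_2 = 11 (n_2 = 3)
R_3 = 29 (n_3 = 4)
Step 3: H = 12/(N(N+1)) * sum(R_i^2/n_i) - 3(N+1)
     = 12/(12*13) * (38^2/5 + 11^2/3 + 29^2/4) - 3*13
     = 0.076923 * 539.383 - 39
     = 2.491026.
Step 4: Ties present; correction factor C = 1 - 12/(12^3 - 12) = 0.993007. Corrected H = 2.491026 / 0.993007 = 2.508568.
Step 5: Under H0, H ~ chi^2(2); p-value = 0.285280.
Step 6: alpha = 0.05. fail to reject H0.

H = 2.5086, df = 2, p = 0.285280, fail to reject H0.


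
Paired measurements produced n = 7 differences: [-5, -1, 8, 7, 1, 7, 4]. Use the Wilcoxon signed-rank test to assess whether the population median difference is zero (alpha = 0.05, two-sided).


Step 1: Drop any zero differences (none here) and take |d_i|.
|d| = [5, 1, 8, 7, 1, 7, 4]
Step 2: Midrank |d_i| (ties get averaged ranks).
ranks: |5|->4, |1|->1.5, |8|->7, |7|->5.5, |1|->1.5, |7|->5.5, |4|->3
Step 3: Attach original signs; sum ranks with positive sign and with negative sign.
W+ = 7 + 5.5 + 1.5 + 5.5 + 3 = 22.5
W- = 4 + 1.5 = 5.5
(Check: W+ + W- = 28 should equal n(n+1)/2 = 28.)
Step 4: Test statistic W = min(W+, W-) = 5.5.
Step 5: Ties in |d|, so use the tie-corrected normal approximation.
        E[W] = n(n+1)/4 = 7*8/4 = 14.
        Tie groups: |d|=1 (t=2), |d|=7 (t=2); sum(t^3 - t) = 12.
        Var[W] = n(n+1)(2n+1)/24 - sum(t^3-t)/48 = 840/24 - 12/48 = 34.75.
        z = (W - E[W]) / sqrt(Var[W]) = (5.5 - 14) / 5.8949 = -1.4419.
        Two-sided p = 2*Phi(z) = 0.149325.
Step 6: alpha = 0.05. fail to reject H0.

W+ = 22.5, W- = 5.5, W = min = 5.5, p = 0.149325, fail to reject H0.


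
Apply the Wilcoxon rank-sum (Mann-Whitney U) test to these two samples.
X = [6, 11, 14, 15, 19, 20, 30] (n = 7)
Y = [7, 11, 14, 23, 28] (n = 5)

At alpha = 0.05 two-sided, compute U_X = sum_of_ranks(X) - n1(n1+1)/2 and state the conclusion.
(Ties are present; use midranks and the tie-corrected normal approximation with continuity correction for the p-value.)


Step 1: Combine and sort all 12 observations; assign midranks.
sorted (value, group): (6,X), (7,Y), (11,X), (11,Y), (14,X), (14,Y), (15,X), (19,X), (20,X), (23,Y), (28,Y), (30,X)
ranks: 6->1, 7->2, 11->3.5, 11->3.5, 14->5.5, 14->5.5, 15->7, 19->8, 20->9, 23->10, 28->11, 30->12
Step 2: Rank sum for X: R1 = 1 + 3.5 + 5.5 + 7 + 8 + 9 + 12 = 46.
Step 3: U_X = R1 - n1(n1+1)/2 = 46 - 7*8/2 = 46 - 28 = 18.
       U_Y = n1*n2 - U_X = 35 - 18 = 17.
Step 4: Ties are present, so use the tie-corrected normal approximation (with continuity correction) for the p-value.
Step 5: p-value = 1.000000; compare to alpha = 0.05. fail to reject H0.

U_X = 18, p = 1.000000, fail to reject H0 at alpha = 0.05.


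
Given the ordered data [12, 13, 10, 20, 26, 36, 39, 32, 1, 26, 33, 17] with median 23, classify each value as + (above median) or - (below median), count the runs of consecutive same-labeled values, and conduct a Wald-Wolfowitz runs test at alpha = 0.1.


Step 1: Compute median = 23; label A = above, B = below.
Labels in order: BBBBAAAABAAB  (n_A = 6, n_B = 6)
Step 2: Count runs R = 5.
Step 3: Under H0 (random ordering), E[R] = 2*n_A*n_B/(n_A+n_B) + 1 = 2*6*6/12 + 1 = 7.0000.
        Var[R] = 2*n_A*n_B*(2*n_A*n_B - n_A - n_B) / ((n_A+n_B)^2 * (n_A+n_B-1)) = 4320/1584 = 2.7273.
        SD[R] = 1.6514.
Step 4: Continuity-corrected z = (R + 0.5 - E[R]) / SD[R] = (5 + 0.5 - 7.0000) / 1.6514 = -0.9083.
Step 5: Two-sided p-value via normal approximation = 2*(1 - Phi(|z|)) = 0.363722.
Step 6: alpha = 0.1. fail to reject H0.

R = 5, z = -0.9083, p = 0.363722, fail to reject H0.


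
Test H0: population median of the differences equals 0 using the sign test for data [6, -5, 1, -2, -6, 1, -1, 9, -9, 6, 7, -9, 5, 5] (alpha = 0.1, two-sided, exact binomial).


Step 1: Discard zero differences. Original n = 14; n_eff = number of nonzero differences = 14.
Nonzero differences (with sign): +6, -5, +1, -2, -6, +1, -1, +9, -9, +6, +7, -9, +5, +5
Step 2: Count signs: positive = 8, negative = 6.
Step 3: Under H0: P(positive) = 0.5, so the number of positives S ~ Bin(14, 0.5).
Step 4: Two-sided exact p-value = sum of Bin(14,0.5) probabilities at or below the observed probability = 0.790527.
Step 5: alpha = 0.1. fail to reject H0.

n_eff = 14, pos = 8, neg = 6, p = 0.790527, fail to reject H0.


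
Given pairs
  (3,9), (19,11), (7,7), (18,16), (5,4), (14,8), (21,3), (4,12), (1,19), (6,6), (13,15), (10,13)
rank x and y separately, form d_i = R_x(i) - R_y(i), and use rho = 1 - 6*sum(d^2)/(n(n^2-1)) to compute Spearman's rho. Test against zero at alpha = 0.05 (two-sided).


Step 1: Rank x and y separately (midranks; no ties here).
rank(x): 3->2, 19->11, 7->6, 18->10, 5->4, 14->9, 21->12, 4->3, 1->1, 6->5, 13->8, 10->7
rank(y): 9->6, 11->7, 7->4, 16->11, 4->2, 8->5, 3->1, 12->8, 19->12, 6->3, 15->10, 13->9
Step 2: d_i = R_x(i) - R_y(i); compute d_i^2.
  (2-6)^2=16, (11-7)^2=16, (6-4)^2=4, (10-11)^2=1, (4-2)^2=4, (9-5)^2=16, (12-1)^2=121, (3-8)^2=25, (1-12)^2=121, (5-3)^2=4, (8-10)^2=4, (7-9)^2=4
sum(d^2) = 336.
Step 3: rho = 1 - 6*336 / (12*(12^2 - 1)) = 1 - 2016/1716 = -0.174825.
Step 4: Under H0, t = rho * sqrt((n-2)/(1-rho^2)) = -0.5615 ~ t(10).
Step 5: Two-sided p-value from the t-distribution with 10 df = 0.586824.
Step 6: alpha = 0.05. fail to reject H0.

rho = -0.1748, p = 0.586824, fail to reject H0 at alpha = 0.05.


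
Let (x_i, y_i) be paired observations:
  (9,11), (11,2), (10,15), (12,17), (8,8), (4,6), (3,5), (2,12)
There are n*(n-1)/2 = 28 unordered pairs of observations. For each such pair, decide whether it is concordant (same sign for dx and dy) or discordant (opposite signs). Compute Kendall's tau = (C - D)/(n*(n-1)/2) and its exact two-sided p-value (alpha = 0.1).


Step 1: Enumerate the 28 unordered pairs (i,j) with i<j and classify each by sign(x_j-x_i) * sign(y_j-y_i).
  (1,2):dx=+2,dy=-9->D; (1,3):dx=+1,dy=+4->C; (1,4):dx=+3,dy=+6->C; (1,5):dx=-1,dy=-3->C
  (1,6):dx=-5,dy=-5->C; (1,7):dx=-6,dy=-6->C; (1,8):dx=-7,dy=+1->D; (2,3):dx=-1,dy=+13->D
  (2,4):dx=+1,dy=+15->C; (2,5):dx=-3,dy=+6->D; (2,6):dx=-7,dy=+4->D; (2,7):dx=-8,dy=+3->D
  (2,8):dx=-9,dy=+10->D; (3,4):dx=+2,dy=+2->C; (3,5):dx=-2,dy=-7->C; (3,6):dx=-6,dy=-9->C
  (3,7):dx=-7,dy=-10->C; (3,8):dx=-8,dy=-3->C; (4,5):dx=-4,dy=-9->C; (4,6):dx=-8,dy=-11->C
  (4,7):dx=-9,dy=-12->C; (4,8):dx=-10,dy=-5->C; (5,6):dx=-4,dy=-2->C; (5,7):dx=-5,dy=-3->C
  (5,8):dx=-6,dy=+4->D; (6,7):dx=-1,dy=-1->C; (6,8):dx=-2,dy=+6->D; (7,8):dx=-1,dy=+7->D
Step 2: C = 18, D = 10, total pairs = 28.
Step 3: tau = (C - D)/(n(n-1)/2) = (18 - 10)/28 = 0.285714.
Step 4: Exact two-sided p-value (enumerate n! = 40320 permutations of y under H0): p = 0.398760.
Step 5: alpha = 0.1. fail to reject H0.

tau_b = 0.2857 (C=18, D=10), p = 0.398760, fail to reject H0.


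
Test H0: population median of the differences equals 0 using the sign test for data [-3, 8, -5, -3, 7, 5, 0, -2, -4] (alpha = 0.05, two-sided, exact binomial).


Step 1: Discard zero differences. Original n = 9; n_eff = number of nonzero differences = 8.
Nonzero differences (with sign): -3, +8, -5, -3, +7, +5, -2, -4
Step 2: Count signs: positive = 3, negative = 5.
Step 3: Under H0: P(positive) = 0.5, so the number of positives S ~ Bin(8, 0.5).
Step 4: Two-sided exact p-value = sum of Bin(8,0.5) probabilities at or below the observed probability = 0.726562.
Step 5: alpha = 0.05. fail to reject H0.

n_eff = 8, pos = 3, neg = 5, p = 0.726562, fail to reject H0.


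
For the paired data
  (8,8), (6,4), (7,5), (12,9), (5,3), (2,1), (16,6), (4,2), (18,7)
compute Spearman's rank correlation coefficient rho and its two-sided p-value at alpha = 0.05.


Step 1: Rank x and y separately (midranks; no ties here).
rank(x): 8->6, 6->4, 7->5, 12->7, 5->3, 2->1, 16->8, 4->2, 18->9
rank(y): 8->8, 4->4, 5->5, 9->9, 3->3, 1->1, 6->6, 2->2, 7->7
Step 2: d_i = R_x(i) - R_y(i); compute d_i^2.
  (6-8)^2=4, (4-4)^2=0, (5-5)^2=0, (7-9)^2=4, (3-3)^2=0, (1-1)^2=0, (8-6)^2=4, (2-2)^2=0, (9-7)^2=4
sum(d^2) = 16.
Step 3: rho = 1 - 6*16 / (9*(9^2 - 1)) = 1 - 96/720 = 0.866667.
Step 4: Under H0, t = rho * sqrt((n-2)/(1-rho^2)) = 4.5962 ~ t(7).
Step 5: Two-sided p-value from the t-distribution with 7 df = 0.002495.
Step 6: alpha = 0.05. reject H0.

rho = 0.8667, p = 0.002495, reject H0 at alpha = 0.05.


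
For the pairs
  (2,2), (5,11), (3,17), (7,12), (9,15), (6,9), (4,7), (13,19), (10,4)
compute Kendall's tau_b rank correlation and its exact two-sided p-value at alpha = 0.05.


Step 1: Enumerate the 36 unordered pairs (i,j) with i<j and classify each by sign(x_j-x_i) * sign(y_j-y_i).
  (1,2):dx=+3,dy=+9->C; (1,3):dx=+1,dy=+15->C; (1,4):dx=+5,dy=+10->C; (1,5):dx=+7,dy=+13->C
  (1,6):dx=+4,dy=+7->C; (1,7):dx=+2,dy=+5->C; (1,8):dx=+11,dy=+17->C; (1,9):dx=+8,dy=+2->C
  (2,3):dx=-2,dy=+6->D; (2,4):dx=+2,dy=+1->C; (2,5):dx=+4,dy=+4->C; (2,6):dx=+1,dy=-2->D
  (2,7):dx=-1,dy=-4->C; (2,8):dx=+8,dy=+8->C; (2,9):dx=+5,dy=-7->D; (3,4):dx=+4,dy=-5->D
  (3,5):dx=+6,dy=-2->D; (3,6):dx=+3,dy=-8->D; (3,7):dx=+1,dy=-10->D; (3,8):dx=+10,dy=+2->C
  (3,9):dx=+7,dy=-13->D; (4,5):dx=+2,dy=+3->C; (4,6):dx=-1,dy=-3->C; (4,7):dx=-3,dy=-5->C
  (4,8):dx=+6,dy=+7->C; (4,9):dx=+3,dy=-8->D; (5,6):dx=-3,dy=-6->C; (5,7):dx=-5,dy=-8->C
  (5,8):dx=+4,dy=+4->C; (5,9):dx=+1,dy=-11->D; (6,7):dx=-2,dy=-2->C; (6,8):dx=+7,dy=+10->C
  (6,9):dx=+4,dy=-5->D; (7,8):dx=+9,dy=+12->C; (7,9):dx=+6,dy=-3->D; (8,9):dx=-3,dy=-15->C
Step 2: C = 24, D = 12, total pairs = 36.
Step 3: tau = (C - D)/(n(n-1)/2) = (24 - 12)/36 = 0.333333.
Step 4: Exact two-sided p-value (enumerate n! = 362880 permutations of y under H0): p = 0.259518.
Step 5: alpha = 0.05. fail to reject H0.

tau_b = 0.3333 (C=24, D=12), p = 0.259518, fail to reject H0.


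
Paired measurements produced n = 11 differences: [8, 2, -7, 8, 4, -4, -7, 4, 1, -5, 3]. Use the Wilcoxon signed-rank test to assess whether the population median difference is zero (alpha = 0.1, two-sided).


Step 1: Drop any zero differences (none here) and take |d_i|.
|d| = [8, 2, 7, 8, 4, 4, 7, 4, 1, 5, 3]
Step 2: Midrank |d_i| (ties get averaged ranks).
ranks: |8|->10.5, |2|->2, |7|->8.5, |8|->10.5, |4|->5, |4|->5, |7|->8.5, |4|->5, |1|->1, |5|->7, |3|->3
Step 3: Attach original signs; sum ranks with positive sign and with negative sign.
W+ = 10.5 + 2 + 10.5 + 5 + 5 + 1 + 3 = 37
W- = 8.5 + 5 + 8.5 + 7 = 29
(Check: W+ + W- = 66 should equal n(n+1)/2 = 66.)
Step 4: Test statistic W = min(W+, W-) = 29.
Step 5: Ties in |d|, so use the tie-corrected normal approximation.
        E[W] = n(n+1)/4 = 11*12/4 = 33.
        Tie groups: |d|=4 (t=3), |d|=7 (t=2), |d|=8 (t=2); sum(t^3 - t) = 36.
        Var[W] = n(n+1)(2n+1)/24 - sum(t^3-t)/48 = 3036/24 - 36/48 = 125.75.
        z = (W - E[W]) / sqrt(Var[W]) = (29 - 33) / 11.2138 = -0.3567.
        Two-sided p = 2*Phi(z) = 0.721315.
Step 6: alpha = 0.1. fail to reject H0.

W+ = 37, W- = 29, W = min = 29, p = 0.721315, fail to reject H0.


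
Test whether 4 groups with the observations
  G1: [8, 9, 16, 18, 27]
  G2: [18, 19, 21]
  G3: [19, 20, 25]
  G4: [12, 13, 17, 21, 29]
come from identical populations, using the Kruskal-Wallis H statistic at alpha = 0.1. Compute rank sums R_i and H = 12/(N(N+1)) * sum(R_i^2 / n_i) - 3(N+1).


Step 1: Combine all N = 16 observations and assign midranks.
sorted (value, group, rank): (8,G1,1), (9,G1,2), (12,G4,3), (13,G4,4), (16,G1,5), (17,G4,6), (18,G1,7.5), (18,G2,7.5), (19,G2,9.5), (19,G3,9.5), (20,G3,11), (21,G2,12.5), (21,G4,12.5), (25,G3,14), (27,G1,15), (29,G4,16)
Step 2: Sum ranks within each group.
R_1 = 30.5 (n_1 = 5)
R_2 = 29.5 (n_2 = 3)
R_3 = 34.5 (n_3 = 3)
R_4 = 41.5 (n_4 = 5)
Step 3: H = 12/(N(N+1)) * sum(R_i^2/n_i) - 3(N+1)
     = 12/(16*17) * (30.5^2/5 + 29.5^2/3 + 34.5^2/3 + 41.5^2/5) - 3*17
     = 0.044118 * 1217.33 - 51
     = 2.705882.
Step 4: Ties present; correction factor C = 1 - 18/(16^3 - 16) = 0.995588. Corrected H = 2.705882 / 0.995588 = 2.717873.
Step 5: Under H0, H ~ chi^2(3); p-value = 0.437199.
Step 6: alpha = 0.1. fail to reject H0.

H = 2.7179, df = 3, p = 0.437199, fail to reject H0.


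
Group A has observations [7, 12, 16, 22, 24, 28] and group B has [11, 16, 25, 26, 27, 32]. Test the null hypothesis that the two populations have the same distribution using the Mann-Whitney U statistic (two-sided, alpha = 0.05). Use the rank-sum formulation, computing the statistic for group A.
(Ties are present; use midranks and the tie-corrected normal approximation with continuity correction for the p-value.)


Step 1: Combine and sort all 12 observations; assign midranks.
sorted (value, group): (7,X), (11,Y), (12,X), (16,X), (16,Y), (22,X), (24,X), (25,Y), (26,Y), (27,Y), (28,X), (32,Y)
ranks: 7->1, 11->2, 12->3, 16->4.5, 16->4.5, 22->6, 24->7, 25->8, 26->9, 27->10, 28->11, 32->12
Step 2: Rank sum for X: R1 = 1 + 3 + 4.5 + 6 + 7 + 11 = 32.5.
Step 3: U_X = R1 - n1(n1+1)/2 = 32.5 - 6*7/2 = 32.5 - 21 = 11.5.
       U_Y = n1*n2 - U_X = 36 - 11.5 = 24.5.
Step 4: Ties are present, so use the tie-corrected normal approximation (with continuity correction) for the p-value.
Step 5: p-value = 0.335822; compare to alpha = 0.05. fail to reject H0.

U_X = 11.5, p = 0.335822, fail to reject H0 at alpha = 0.05.


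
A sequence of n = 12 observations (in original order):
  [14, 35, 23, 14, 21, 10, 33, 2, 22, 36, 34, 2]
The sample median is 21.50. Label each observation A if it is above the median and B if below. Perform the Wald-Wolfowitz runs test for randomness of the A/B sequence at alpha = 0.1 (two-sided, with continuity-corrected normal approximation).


Step 1: Compute median = 21.50; label A = above, B = below.
Labels in order: BAABBBABAAAB  (n_A = 6, n_B = 6)
Step 2: Count runs R = 7.
Step 3: Under H0 (random ordering), E[R] = 2*n_A*n_B/(n_A+n_B) + 1 = 2*6*6/12 + 1 = 7.0000.
        Var[R] = 2*n_A*n_B*(2*n_A*n_B - n_A - n_B) / ((n_A+n_B)^2 * (n_A+n_B-1)) = 4320/1584 = 2.7273.
        SD[R] = 1.6514.
Step 4: R = E[R], so z = 0 with no continuity correction.
Step 5: Two-sided p-value via normal approximation = 2*(1 - Phi(|z|)) = 1.000000.
Step 6: alpha = 0.1. fail to reject H0.

R = 7, z = 0.0000, p = 1.000000, fail to reject H0.


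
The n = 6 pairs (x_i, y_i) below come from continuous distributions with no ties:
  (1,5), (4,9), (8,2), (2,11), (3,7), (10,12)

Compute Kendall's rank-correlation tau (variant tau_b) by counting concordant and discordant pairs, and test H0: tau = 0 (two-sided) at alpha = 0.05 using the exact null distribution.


Step 1: Enumerate the 15 unordered pairs (i,j) with i<j and classify each by sign(x_j-x_i) * sign(y_j-y_i).
  (1,2):dx=+3,dy=+4->C; (1,3):dx=+7,dy=-3->D; (1,4):dx=+1,dy=+6->C; (1,5):dx=+2,dy=+2->C
  (1,6):dx=+9,dy=+7->C; (2,3):dx=+4,dy=-7->D; (2,4):dx=-2,dy=+2->D; (2,5):dx=-1,dy=-2->C
  (2,6):dx=+6,dy=+3->C; (3,4):dx=-6,dy=+9->D; (3,5):dx=-5,dy=+5->D; (3,6):dx=+2,dy=+10->C
  (4,5):dx=+1,dy=-4->D; (4,6):dx=+8,dy=+1->C; (5,6):dx=+7,dy=+5->C
Step 2: C = 9, D = 6, total pairs = 15.
Step 3: tau = (C - D)/(n(n-1)/2) = (9 - 6)/15 = 0.200000.
Step 4: Exact two-sided p-value (enumerate n! = 720 permutations of y under H0): p = 0.719444.
Step 5: alpha = 0.05. fail to reject H0.

tau_b = 0.2000 (C=9, D=6), p = 0.719444, fail to reject H0.


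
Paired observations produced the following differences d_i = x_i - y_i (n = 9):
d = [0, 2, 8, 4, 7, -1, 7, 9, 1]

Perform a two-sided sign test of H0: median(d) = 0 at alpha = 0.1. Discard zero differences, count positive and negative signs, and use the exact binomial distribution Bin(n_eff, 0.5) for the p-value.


Step 1: Discard zero differences. Original n = 9; n_eff = number of nonzero differences = 8.
Nonzero differences (with sign): +2, +8, +4, +7, -1, +7, +9, +1
Step 2: Count signs: positive = 7, negative = 1.
Step 3: Under H0: P(positive) = 0.5, so the number of positives S ~ Bin(8, 0.5).
Step 4: Two-sided exact p-value = sum of Bin(8,0.5) probabilities at or below the observed probability = 0.070312.
Step 5: alpha = 0.1. reject H0.

n_eff = 8, pos = 7, neg = 1, p = 0.070312, reject H0.


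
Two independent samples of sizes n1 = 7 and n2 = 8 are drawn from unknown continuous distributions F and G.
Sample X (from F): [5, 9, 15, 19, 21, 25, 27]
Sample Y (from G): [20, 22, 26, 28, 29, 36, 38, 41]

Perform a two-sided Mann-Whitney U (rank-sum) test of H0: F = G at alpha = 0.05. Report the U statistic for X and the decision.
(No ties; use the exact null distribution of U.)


Step 1: Combine and sort all 15 observations; assign midranks.
sorted (value, group): (5,X), (9,X), (15,X), (19,X), (20,Y), (21,X), (22,Y), (25,X), (26,Y), (27,X), (28,Y), (29,Y), (36,Y), (38,Y), (41,Y)
ranks: 5->1, 9->2, 15->3, 19->4, 20->5, 21->6, 22->7, 25->8, 26->9, 27->10, 28->11, 29->12, 36->13, 38->14, 41->15
Step 2: Rank sum for X: R1 = 1 + 2 + 3 + 4 + 6 + 8 + 10 = 34.
Step 3: U_X = R1 - n1(n1+1)/2 = 34 - 7*8/2 = 34 - 28 = 6.
       U_Y = n1*n2 - U_X = 56 - 6 = 50.
Step 4: No ties, so the exact null distribution of U (based on enumerating the C(15,7) = 6435 equally likely rank assignments) gives the two-sided p-value.
Step 5: p-value = 0.009324; compare to alpha = 0.05. reject H0.

U_X = 6, p = 0.009324, reject H0 at alpha = 0.05.


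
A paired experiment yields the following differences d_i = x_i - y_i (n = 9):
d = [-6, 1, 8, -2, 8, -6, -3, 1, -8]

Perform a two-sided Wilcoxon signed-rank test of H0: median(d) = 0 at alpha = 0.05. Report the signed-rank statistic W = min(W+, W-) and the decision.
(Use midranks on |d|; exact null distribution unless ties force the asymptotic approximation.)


Step 1: Drop any zero differences (none here) and take |d_i|.
|d| = [6, 1, 8, 2, 8, 6, 3, 1, 8]
Step 2: Midrank |d_i| (ties get averaged ranks).
ranks: |6|->5.5, |1|->1.5, |8|->8, |2|->3, |8|->8, |6|->5.5, |3|->4, |1|->1.5, |8|->8
Step 3: Attach original signs; sum ranks with positive sign and with negative sign.
W+ = 1.5 + 8 + 8 + 1.5 = 19
W- = 5.5 + 3 + 5.5 + 4 + 8 = 26
(Check: W+ + W- = 45 should equal n(n+1)/2 = 45.)
Step 4: Test statistic W = min(W+, W-) = 19.
Step 5: Ties in |d|, so use the tie-corrected normal approximation.
        E[W] = n(n+1)/4 = 9*10/4 = 22.5.
        Tie groups: |d|=1 (t=2), |d|=6 (t=2), |d|=8 (t=3); sum(t^3 - t) = 36.
        Var[W] = n(n+1)(2n+1)/24 - sum(t^3-t)/48 = 1710/24 - 36/48 = 70.5.
        z = (W - E[W]) / sqrt(Var[W]) = (19 - 22.5) / 8.3964 = -0.4168.
        Two-sided p = 2*Phi(z) = 0.676793.
Step 6: alpha = 0.05. fail to reject H0.

W+ = 19, W- = 26, W = min = 19, p = 0.676793, fail to reject H0.


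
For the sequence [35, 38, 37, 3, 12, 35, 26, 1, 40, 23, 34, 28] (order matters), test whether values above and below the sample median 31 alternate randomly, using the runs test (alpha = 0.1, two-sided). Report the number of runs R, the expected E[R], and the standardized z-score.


Step 1: Compute median = 31; label A = above, B = below.
Labels in order: AAABBABBABAB  (n_A = 6, n_B = 6)
Step 2: Count runs R = 8.
Step 3: Under H0 (random ordering), E[R] = 2*n_A*n_B/(n_A+n_B) + 1 = 2*6*6/12 + 1 = 7.0000.
        Var[R] = 2*n_A*n_B*(2*n_A*n_B - n_A - n_B) / ((n_A+n_B)^2 * (n_A+n_B-1)) = 4320/1584 = 2.7273.
        SD[R] = 1.6514.
Step 4: Continuity-corrected z = (R - 0.5 - E[R]) / SD[R] = (8 - 0.5 - 7.0000) / 1.6514 = 0.3028.
Step 5: Two-sided p-value via normal approximation = 2*(1 - Phi(|z|)) = 0.762069.
Step 6: alpha = 0.1. fail to reject H0.

R = 8, z = 0.3028, p = 0.762069, fail to reject H0.


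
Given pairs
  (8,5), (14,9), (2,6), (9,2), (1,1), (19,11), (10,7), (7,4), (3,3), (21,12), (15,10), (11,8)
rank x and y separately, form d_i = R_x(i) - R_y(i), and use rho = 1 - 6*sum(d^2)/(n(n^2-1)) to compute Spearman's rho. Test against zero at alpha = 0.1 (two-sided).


Step 1: Rank x and y separately (midranks; no ties here).
rank(x): 8->5, 14->9, 2->2, 9->6, 1->1, 19->11, 10->7, 7->4, 3->3, 21->12, 15->10, 11->8
rank(y): 5->5, 9->9, 6->6, 2->2, 1->1, 11->11, 7->7, 4->4, 3->3, 12->12, 10->10, 8->8
Step 2: d_i = R_x(i) - R_y(i); compute d_i^2.
  (5-5)^2=0, (9-9)^2=0, (2-6)^2=16, (6-2)^2=16, (1-1)^2=0, (11-11)^2=0, (7-7)^2=0, (4-4)^2=0, (3-3)^2=0, (12-12)^2=0, (10-10)^2=0, (8-8)^2=0
sum(d^2) = 32.
Step 3: rho = 1 - 6*32 / (12*(12^2 - 1)) = 1 - 192/1716 = 0.888112.
Step 4: Under H0, t = rho * sqrt((n-2)/(1-rho^2)) = 6.1103 ~ t(10).
Step 5: Two-sided p-value from the t-distribution with 10 df = 0.000114.
Step 6: alpha = 0.1. reject H0.

rho = 0.8881, p = 0.000114, reject H0 at alpha = 0.1.


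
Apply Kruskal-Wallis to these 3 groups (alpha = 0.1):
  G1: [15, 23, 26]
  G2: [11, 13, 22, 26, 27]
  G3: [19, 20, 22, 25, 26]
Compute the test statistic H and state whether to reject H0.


Step 1: Combine all N = 13 observations and assign midranks.
sorted (value, group, rank): (11,G2,1), (13,G2,2), (15,G1,3), (19,G3,4), (20,G3,5), (22,G2,6.5), (22,G3,6.5), (23,G1,8), (25,G3,9), (26,G1,11), (26,G2,11), (26,G3,11), (27,G2,13)
Step 2: Sum ranks within each group.
R_1 = 22 (n_1 = 3)
R_2 = 33.5 (n_2 = 5)
R_3 = 35.5 (n_3 = 5)
Step 3: H = 12/(N(N+1)) * sum(R_i^2/n_i) - 3(N+1)
     = 12/(13*14) * (22^2/3 + 33.5^2/5 + 35.5^2/5) - 3*14
     = 0.065934 * 637.833 - 42
     = 0.054945.
Step 4: Ties present; correction factor C = 1 - 30/(13^3 - 13) = 0.986264. Corrected H = 0.054945 / 0.986264 = 0.055710.
Step 5: Under H0, H ~ chi^2(2); p-value = 0.972529.
Step 6: alpha = 0.1. fail to reject H0.

H = 0.0557, df = 2, p = 0.972529, fail to reject H0.


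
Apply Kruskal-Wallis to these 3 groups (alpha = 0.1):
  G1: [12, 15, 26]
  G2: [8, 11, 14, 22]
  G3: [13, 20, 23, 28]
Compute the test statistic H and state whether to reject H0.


Step 1: Combine all N = 11 observations and assign midranks.
sorted (value, group, rank): (8,G2,1), (11,G2,2), (12,G1,3), (13,G3,4), (14,G2,5), (15,G1,6), (20,G3,7), (22,G2,8), (23,G3,9), (26,G1,10), (28,G3,11)
Step 2: Sum ranks within each group.
R_1 = 19 (n_1 = 3)
R_2 = 16 (n_2 = 4)
R_3 = 31 (n_3 = 4)
Step 3: H = 12/(N(N+1)) * sum(R_i^2/n_i) - 3(N+1)
     = 12/(11*12) * (19^2/3 + 16^2/4 + 31^2/4) - 3*12
     = 0.090909 * 424.583 - 36
     = 2.598485.
Step 4: No ties, so H is used without correction.
Step 5: Under H0, H ~ chi^2(2); p-value = 0.272738.
Step 6: alpha = 0.1. fail to reject H0.

H = 2.5985, df = 2, p = 0.272738, fail to reject H0.


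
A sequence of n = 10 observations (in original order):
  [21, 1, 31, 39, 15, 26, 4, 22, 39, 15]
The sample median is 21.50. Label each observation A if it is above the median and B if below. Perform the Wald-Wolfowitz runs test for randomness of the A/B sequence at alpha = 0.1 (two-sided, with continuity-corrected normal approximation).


Step 1: Compute median = 21.50; label A = above, B = below.
Labels in order: BBAABABAAB  (n_A = 5, n_B = 5)
Step 2: Count runs R = 7.
Step 3: Under H0 (random ordering), E[R] = 2*n_A*n_B/(n_A+n_B) + 1 = 2*5*5/10 + 1 = 6.0000.
        Var[R] = 2*n_A*n_B*(2*n_A*n_B - n_A - n_B) / ((n_A+n_B)^2 * (n_A+n_B-1)) = 2000/900 = 2.2222.
        SD[R] = 1.4907.
Step 4: Continuity-corrected z = (R - 0.5 - E[R]) / SD[R] = (7 - 0.5 - 6.0000) / 1.4907 = 0.3354.
Step 5: Two-sided p-value via normal approximation = 2*(1 - Phi(|z|)) = 0.737316.
Step 6: alpha = 0.1. fail to reject H0.

R = 7, z = 0.3354, p = 0.737316, fail to reject H0.
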